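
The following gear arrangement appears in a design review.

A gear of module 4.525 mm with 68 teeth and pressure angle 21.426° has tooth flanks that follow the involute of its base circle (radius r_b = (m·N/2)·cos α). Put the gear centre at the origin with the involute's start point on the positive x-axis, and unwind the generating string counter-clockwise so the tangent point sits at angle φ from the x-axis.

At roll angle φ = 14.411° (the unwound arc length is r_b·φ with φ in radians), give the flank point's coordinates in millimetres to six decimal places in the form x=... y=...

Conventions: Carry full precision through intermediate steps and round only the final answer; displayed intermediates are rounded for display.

topology: single-mesh involute geometry — m = 4.525, N = 68
pitch radius r_p = m·N/2 = 4.525·68/2 = 153.850000
base radius r_b = r_p·cos α = 153.850000·cos 21.426° = 143.217449
roll angle φ = 14.411° = 0.25151940 rad
x = r_b·(cos φ + φ·sin φ) = 147.676166
y = r_b·(sin φ − φ·cos φ) = 0.754813

x=147.676166 y=0.754813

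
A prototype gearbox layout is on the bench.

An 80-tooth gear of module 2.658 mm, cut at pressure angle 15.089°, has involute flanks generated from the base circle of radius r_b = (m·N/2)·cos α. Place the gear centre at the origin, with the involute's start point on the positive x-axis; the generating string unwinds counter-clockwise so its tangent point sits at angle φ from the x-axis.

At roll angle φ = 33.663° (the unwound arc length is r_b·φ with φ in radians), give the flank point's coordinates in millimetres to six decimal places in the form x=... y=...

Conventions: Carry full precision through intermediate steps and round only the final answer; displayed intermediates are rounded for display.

single-mesh involute tooth geometry (80T wheel at module 2.658)
pitch radius r_p = m·N/2 = 2.658·80/2 = 106.320000
base radius r_b = r_p·cos α = 106.320000·cos 15.089° = 102.654366
roll angle φ = 33.663° = 0.58753019 rad
x = r_b·(cos φ + φ·sin φ) = 118.872152
y = r_b·(sin φ − φ·cos φ) = 6.703175

x=118.872152 y=6.703175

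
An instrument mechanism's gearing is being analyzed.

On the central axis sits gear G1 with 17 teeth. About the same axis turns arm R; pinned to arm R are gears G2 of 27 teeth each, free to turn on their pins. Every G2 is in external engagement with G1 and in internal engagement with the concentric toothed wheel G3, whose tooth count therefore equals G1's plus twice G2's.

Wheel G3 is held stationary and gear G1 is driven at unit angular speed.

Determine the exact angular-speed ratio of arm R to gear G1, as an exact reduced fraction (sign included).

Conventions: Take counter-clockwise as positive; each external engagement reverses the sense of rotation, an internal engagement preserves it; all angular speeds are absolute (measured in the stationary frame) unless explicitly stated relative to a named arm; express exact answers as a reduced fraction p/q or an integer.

recognized (axles ride arm R): planetary set, 17/27/71 teeth
ring teeth: 17 + 2·27 = 71
17(ω_sun−ω_arm) = −71(ω_ring−ω_arm),  ω_ring = 0, ω_sun = 1
17(1−ω_arm) = −71(0−ω_arm)  ⇒  88·ω_arm = 17  ⇒  ω_arm = 17/88
ω_out/ω_in = 17/88

17/88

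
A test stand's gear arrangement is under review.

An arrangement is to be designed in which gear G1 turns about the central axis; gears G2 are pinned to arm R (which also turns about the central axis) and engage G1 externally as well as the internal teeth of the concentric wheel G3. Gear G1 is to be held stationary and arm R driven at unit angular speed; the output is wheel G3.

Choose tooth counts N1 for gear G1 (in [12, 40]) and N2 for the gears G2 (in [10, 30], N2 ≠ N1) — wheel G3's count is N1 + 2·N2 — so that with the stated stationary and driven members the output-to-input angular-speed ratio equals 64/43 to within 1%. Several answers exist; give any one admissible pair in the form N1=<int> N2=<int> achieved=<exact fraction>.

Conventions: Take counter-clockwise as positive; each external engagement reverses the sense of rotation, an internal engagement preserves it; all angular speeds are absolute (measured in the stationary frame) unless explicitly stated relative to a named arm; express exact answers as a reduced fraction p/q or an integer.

class = planetary set [ratio 64/43 wanted; Willis about the carrier]
Willis with ω_sun = 0: ω_ring/ω_arm = (N1+N3)/N3; set equal to 64/43  ⇒  N3/N1 = 1/(64/43 − 1) = 43/21
N3 = N1 + 2·N2  ⇒  N2/N1 = (N3/N1 − 1)/2 = (43/21 − 1)/2 = 11/21
smallest multiple with N1 ≥ 12 and N2 ≥ 10: k = 1  ⇒  N1 = 1·21 = 21, N2 = 1·11 = 11 (N1 ≤ 40, N2 ≤ 30, N2 ≠ N1 ✓), N3 = 21 + 2·11 = 43
check: (N1+N3)/N3 with N1 = 21, N3 = 43 gives 64/43; |achieved − target| = 0 ≤ 16/1075 ✓

N1=21 N2=11 achieved=64/43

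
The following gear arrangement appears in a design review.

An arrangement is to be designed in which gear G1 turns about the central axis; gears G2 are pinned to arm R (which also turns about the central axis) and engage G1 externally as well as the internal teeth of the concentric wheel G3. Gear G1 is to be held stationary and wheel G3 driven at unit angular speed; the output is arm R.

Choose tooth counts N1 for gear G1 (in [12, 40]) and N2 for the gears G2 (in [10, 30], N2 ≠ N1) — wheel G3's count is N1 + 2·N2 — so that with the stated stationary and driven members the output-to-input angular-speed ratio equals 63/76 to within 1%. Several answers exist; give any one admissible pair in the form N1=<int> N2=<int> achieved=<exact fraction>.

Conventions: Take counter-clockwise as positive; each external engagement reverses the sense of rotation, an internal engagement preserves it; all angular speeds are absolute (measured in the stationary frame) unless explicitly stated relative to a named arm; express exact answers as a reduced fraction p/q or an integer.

design class (target 63/76): planetary set
Willis with ω_sun = 0: ω_arm/ω_ring = N3/(N1+N3); set equal to 63/76  ⇒  N3/N1 = (63/76)/(1 − 63/76) = 63/13
N3 = N1 + 2·N2  ⇒  N2/N1 = (N3/N1 − 1)/2 = (63/13 − 1)/2 = 25/13
smallest multiple with N1 ≥ 12 and N2 ≥ 10: k = 1  ⇒  N1 = 1·13 = 13, N2 = 1·25 = 25 (N1 ≤ 40, N2 ≤ 30, N2 ≠ N1 ✓), N3 = 13 + 2·25 = 63
check: N3/(N1+N3) with N1 = 13, N3 = 63 gives 63/76; |achieved − target| = 0 ≤ 63/7600 ✓

N1=13 N2=25 achieved=63/76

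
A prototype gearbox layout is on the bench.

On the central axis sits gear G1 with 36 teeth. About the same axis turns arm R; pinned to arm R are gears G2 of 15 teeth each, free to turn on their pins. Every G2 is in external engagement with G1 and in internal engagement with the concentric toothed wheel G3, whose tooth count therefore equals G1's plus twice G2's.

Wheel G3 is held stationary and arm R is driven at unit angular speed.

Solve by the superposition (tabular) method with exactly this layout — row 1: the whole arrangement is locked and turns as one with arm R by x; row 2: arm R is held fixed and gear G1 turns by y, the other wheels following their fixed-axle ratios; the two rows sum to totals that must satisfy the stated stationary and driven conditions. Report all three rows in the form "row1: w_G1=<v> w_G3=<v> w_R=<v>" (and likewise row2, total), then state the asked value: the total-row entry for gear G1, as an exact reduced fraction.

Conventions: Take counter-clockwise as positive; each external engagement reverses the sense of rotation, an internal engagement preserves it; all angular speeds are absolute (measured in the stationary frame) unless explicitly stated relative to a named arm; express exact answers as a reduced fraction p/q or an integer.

row1: w_G1=1 w_G3=1 w_R=1
row2: w_G1=11/6 w_G3=-1 w_R=0
total: w_G1=17/6 w_G3=0 w_R=1
asked value: 17/6

planetary set (36T centre, 15T on arm, 66T internal) — Willis relation
row 1: whole set turns with the arm by x
row 2: sun turns y, ring = −(36/66)·y, arm 0
boundary: total ω_ring = x − (36/66)·y = 0 and total ω_arm = x = 1  ⇒  y = 11/6, x = 1
row 2 ring = −(36/66)·11/6 = -1
totals (row 1 + row 2): sun 1 + 11/6 = 17/6, ring 1 + (-1) = 0, arm 1 + 0 = 1
asked cell (total, sun) = 17/6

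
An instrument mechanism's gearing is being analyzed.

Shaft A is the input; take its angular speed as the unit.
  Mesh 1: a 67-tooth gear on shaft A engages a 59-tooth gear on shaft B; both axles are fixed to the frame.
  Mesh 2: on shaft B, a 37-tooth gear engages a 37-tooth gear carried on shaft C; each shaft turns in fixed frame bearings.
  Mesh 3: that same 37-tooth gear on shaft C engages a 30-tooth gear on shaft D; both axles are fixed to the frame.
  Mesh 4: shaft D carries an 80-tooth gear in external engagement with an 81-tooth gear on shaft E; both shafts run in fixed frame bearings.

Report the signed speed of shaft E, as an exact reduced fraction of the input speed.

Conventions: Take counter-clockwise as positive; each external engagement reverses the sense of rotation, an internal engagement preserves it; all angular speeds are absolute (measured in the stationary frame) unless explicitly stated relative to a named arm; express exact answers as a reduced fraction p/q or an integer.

19832/14337

4-mesh fixed-axis compound train (all bearings frame-fixed)
mesh 1 [67T→59T]: |ω|/ω_in = 1×67/59 = 67/59, sense flips to −
mesh 2 [37T→37T]: |ω|/ω_in = (67/59)×37/37 = 67/59, sense flips to +
mesh 3 [37T→30T]: |ω|/ω_in = (67/59)×37/30 = 2479/1770, sense flips to −
mesh 4 [80T→81T]: |ω|/ω_in = (2479/1770)×80/81 = 19832/14337, sense flips to +
signed output speed (× input speed) = 19832/14337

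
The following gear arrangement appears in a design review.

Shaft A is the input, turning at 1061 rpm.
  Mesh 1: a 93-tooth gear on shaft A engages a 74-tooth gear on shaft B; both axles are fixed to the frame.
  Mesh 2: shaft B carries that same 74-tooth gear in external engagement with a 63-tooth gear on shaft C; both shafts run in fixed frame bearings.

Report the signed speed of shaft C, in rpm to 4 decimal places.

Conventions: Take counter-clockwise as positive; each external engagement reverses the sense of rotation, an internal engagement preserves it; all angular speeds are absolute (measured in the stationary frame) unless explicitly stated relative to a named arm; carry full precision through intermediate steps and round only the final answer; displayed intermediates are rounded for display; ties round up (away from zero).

+1566.2381 rpm

topology: fixed-axis compound train — 2 meshes, A→C
mesh 1 [93T→74T]: ω = 1061.0000×93/74 = 1333.4189 rpm, sense flips to −
mesh 2 [74T→63T]: ω = 1333.4189×74/63 = 1566.2381 rpm, sense flips to +
signed output speed = +1566.2381 rpm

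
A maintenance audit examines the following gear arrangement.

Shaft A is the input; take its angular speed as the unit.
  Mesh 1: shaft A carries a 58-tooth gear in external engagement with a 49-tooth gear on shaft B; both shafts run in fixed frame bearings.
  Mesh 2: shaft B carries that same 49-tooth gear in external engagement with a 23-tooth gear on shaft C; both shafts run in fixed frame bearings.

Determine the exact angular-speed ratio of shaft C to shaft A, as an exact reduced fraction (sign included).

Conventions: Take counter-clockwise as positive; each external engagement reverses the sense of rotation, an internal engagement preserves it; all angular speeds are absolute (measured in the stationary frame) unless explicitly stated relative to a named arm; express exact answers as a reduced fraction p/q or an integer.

class = fixed-axis compound train [2 meshes; 2 ratios multiply, 2 sense flips]
mesh 1 [58T→49T]: running ratio 58/49, sense −
mesh 2 [49T→23T]: running ratio 58/23, sense +
ω_out/ω_in = 58/23

58/23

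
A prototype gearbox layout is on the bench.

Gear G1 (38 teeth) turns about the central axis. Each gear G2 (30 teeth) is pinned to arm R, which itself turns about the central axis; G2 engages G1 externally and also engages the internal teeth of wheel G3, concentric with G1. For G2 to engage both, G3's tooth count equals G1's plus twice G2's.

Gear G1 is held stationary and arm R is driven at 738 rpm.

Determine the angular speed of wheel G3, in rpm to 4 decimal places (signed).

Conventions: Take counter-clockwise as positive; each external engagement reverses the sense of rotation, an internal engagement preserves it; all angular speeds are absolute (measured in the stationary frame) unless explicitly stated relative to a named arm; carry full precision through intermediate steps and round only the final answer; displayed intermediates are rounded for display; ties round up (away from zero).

topology: planetary set — G1 38T / G2 30T / G3 98T, arm = carrier (Willis)
normalise by the input: solve with ω_arm = 1, then scale by 738 rpm
ring teeth: 38 + 2·30 = 98
38(ω_sun−ω_arm) = −98(ω_ring−ω_arm),  ω_sun = 0, ω_arm = 1
ω_ring = 1 − (38/98)(0−1) = 68/49
scale: ω_ring = 68/49 × 738 rpm = +1024.1633 rpm

+1024.1633 rpm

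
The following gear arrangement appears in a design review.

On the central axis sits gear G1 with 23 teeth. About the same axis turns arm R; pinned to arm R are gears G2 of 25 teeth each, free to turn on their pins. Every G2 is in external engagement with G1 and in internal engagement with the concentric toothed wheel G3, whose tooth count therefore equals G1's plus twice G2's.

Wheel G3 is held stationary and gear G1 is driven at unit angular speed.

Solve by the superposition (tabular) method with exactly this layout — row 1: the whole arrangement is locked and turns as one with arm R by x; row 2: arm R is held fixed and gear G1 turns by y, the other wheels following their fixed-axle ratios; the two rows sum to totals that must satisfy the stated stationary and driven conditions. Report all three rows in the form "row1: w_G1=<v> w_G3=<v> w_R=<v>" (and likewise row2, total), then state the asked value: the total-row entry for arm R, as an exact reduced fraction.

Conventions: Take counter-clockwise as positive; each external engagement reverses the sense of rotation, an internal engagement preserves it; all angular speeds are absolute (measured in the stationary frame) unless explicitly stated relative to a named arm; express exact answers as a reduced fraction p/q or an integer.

planetary set (23T centre, 25T on arm, 73T internal) — Willis relation
row 1 (train locked, turned with arm): all members turn x
row 2 (arm held, sun turns y): ω_ring = −(23/73)·y, ω_arm = 0
boundary: total ω_ring = x − (23/73)·y = 0 and total ω_sun = x + y = 1  ⇒  y = 73/96, x = 23/96
row 2 ring = −(23/73)·73/96 = -23/96
totals (row 1 + row 2): sun 23/96 + 73/96 = 1, ring 23/96 + (-23/96) = 0, arm 23/96 + 0 = 23/96
asked cell (total, arm) = 23/96

row1: w_G1=23/96 w_G3=23/96 w_R=23/96
row2: w_G1=73/96 w_G3=-23/96 w_R=0
total: w_G1=1 w_G3=0 w_R=23/96
asked value: 23/96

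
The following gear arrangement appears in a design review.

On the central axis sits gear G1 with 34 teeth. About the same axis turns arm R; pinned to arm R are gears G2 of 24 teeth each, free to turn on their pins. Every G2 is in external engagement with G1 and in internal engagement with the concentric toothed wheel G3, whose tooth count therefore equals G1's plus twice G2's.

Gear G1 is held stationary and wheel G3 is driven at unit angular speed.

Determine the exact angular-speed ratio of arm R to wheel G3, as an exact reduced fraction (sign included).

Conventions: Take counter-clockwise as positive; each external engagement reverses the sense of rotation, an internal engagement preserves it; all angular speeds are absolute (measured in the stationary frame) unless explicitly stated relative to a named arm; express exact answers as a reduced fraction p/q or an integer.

41/58

class = planetary set [G3 = 34+2·24 = 82; Willis about the carrier]
ring teeth: 34 + 2·24 = 82
34(ω_sun−ω_arm) = −82(ω_ring−ω_arm),  ω_sun = 0, ω_ring = 1
34(0−ω_arm) = −82(1−ω_arm)  ⇒  116·ω_arm = 82  ⇒  ω_arm = 41/58
ω_out/ω_in = 41/58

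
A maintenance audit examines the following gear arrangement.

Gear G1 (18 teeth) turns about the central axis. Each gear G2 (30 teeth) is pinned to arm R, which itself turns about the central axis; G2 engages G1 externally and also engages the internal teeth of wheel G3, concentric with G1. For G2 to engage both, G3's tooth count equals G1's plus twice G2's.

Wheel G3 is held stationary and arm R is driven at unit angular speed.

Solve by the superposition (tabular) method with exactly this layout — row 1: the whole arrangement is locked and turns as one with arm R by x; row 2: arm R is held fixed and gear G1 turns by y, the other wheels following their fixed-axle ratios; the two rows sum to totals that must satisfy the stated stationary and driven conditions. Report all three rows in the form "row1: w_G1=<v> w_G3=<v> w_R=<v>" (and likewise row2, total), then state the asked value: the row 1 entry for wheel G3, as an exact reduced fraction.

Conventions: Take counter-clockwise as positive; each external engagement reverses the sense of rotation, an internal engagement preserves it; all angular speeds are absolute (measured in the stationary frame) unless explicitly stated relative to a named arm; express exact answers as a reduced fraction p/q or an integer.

row1: w_G1=1 w_G3=1 w_R=1
row2: w_G1=13/3 w_G3=-1 w_R=0
total: w_G1=16/3 w_G3=0 w_R=1
asked value: 1

planetary set (18T centre, 30T on arm, 78T internal) — Willis relation
superposition row 1 [locked train]: every member turns x
superposition row 2 [arm held]: sun y, ring −(18/78)·y, arm 0
boundary: total ω_ring = x − (18/78)·y = 0 and total ω_arm = x = 1  ⇒  y = 13/3, x = 1
row 2 ring = −(18/78)·13/3 = -1
totals (row 1 + row 2): sun 1 + 13/3 = 16/3, ring 1 + (-1) = 0, arm 1 + 0 = 1
asked cell (row1, ring) = 1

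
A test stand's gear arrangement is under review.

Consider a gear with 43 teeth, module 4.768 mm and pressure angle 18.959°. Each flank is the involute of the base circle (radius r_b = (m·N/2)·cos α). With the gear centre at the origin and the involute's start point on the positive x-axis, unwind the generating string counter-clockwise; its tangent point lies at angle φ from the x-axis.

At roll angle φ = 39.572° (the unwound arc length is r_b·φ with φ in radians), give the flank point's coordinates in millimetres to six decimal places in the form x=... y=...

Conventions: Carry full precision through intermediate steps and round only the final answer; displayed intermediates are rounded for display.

x=117.388958 y=10.147682

class = single-mesh tooth geometry [base-circle involute, m = 4.768, 43T]
pitch radius r_p = m·N/2 = 4.768·43/2 = 102.512000
base radius r_b = r_p·cos α = 102.512000·cos 18.959° = 96.950858
roll angle φ = 39.572° = 0.69066169 rad
x = r_b·(cos φ + φ·sin φ) = 117.388958
y = r_b·(sin φ − φ·cos φ) = 10.147682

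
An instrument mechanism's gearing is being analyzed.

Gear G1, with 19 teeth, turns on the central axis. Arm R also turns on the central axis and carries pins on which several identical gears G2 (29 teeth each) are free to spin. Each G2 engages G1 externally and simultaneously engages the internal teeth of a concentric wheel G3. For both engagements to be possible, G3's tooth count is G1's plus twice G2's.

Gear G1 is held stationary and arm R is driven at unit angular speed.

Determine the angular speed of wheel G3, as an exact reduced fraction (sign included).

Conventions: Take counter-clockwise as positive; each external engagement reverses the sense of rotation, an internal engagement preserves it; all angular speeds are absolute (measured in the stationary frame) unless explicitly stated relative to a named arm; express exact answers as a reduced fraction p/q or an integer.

planetary set (19T centre, 29T on arm, 77T internal) — Willis relation
ring teeth: 19 + 2·29 = 77
19(ω_sun−ω_arm) = −77(ω_ring−ω_arm),  ω_sun = 0, ω_arm = 1
ω_ring = 1 − (19/77)(0−1) = 96/77
exact speed ratio = 96/77

96/77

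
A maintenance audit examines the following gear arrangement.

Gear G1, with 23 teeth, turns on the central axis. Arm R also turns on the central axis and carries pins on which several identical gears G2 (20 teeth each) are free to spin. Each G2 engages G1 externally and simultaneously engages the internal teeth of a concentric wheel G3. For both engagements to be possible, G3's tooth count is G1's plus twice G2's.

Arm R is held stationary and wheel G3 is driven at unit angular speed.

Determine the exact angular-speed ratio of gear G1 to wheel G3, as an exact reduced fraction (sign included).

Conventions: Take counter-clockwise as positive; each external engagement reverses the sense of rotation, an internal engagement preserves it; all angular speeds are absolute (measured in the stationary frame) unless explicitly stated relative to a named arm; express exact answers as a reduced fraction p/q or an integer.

-63/23

class = planetary set [G3 = 23+2·20 = 63; Willis about the carrier]
ring teeth: 23 + 2·20 = 63
23(ω_sun−ω_arm) = −63(ω_ring−ω_arm),  ω_arm = 0, ω_ring = 1
ω_sun = 0 − (63/23)(1−0) = -63/23
ω_out/ω_in = -63/23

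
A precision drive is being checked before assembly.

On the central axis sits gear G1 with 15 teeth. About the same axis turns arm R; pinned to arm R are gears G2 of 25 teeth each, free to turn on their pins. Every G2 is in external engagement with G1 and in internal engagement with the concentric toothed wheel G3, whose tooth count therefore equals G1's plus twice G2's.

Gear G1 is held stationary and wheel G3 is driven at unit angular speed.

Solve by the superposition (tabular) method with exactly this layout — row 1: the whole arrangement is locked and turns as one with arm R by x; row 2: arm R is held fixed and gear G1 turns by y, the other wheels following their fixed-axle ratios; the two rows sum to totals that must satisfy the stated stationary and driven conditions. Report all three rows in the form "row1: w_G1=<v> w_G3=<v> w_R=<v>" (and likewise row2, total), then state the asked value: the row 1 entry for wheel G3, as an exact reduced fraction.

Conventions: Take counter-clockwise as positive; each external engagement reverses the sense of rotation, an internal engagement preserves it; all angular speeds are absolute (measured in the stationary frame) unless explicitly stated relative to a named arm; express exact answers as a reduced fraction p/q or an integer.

row1: w_G1=13/16 w_G3=13/16 w_R=13/16
row2: w_G1=-13/16 w_G3=3/16 w_R=0
total: w_G1=0 w_G3=1 w_R=13/16
asked value: 13/16

recognized (axles ride arm R): planetary set, 15/25/65 teeth
row 1 (train locked, turned with arm): all members turn x
row 2: sun turns y, ring = −(15/65)·y, arm 0
boundary: total ω_sun = x + y = 0 and total ω_ring = x − (15/65)·y = 1  ⇒  y = -13/16, x = 13/16
row 2 ring = −(15/65)·(-13/16) = 3/16
totals (row 1 + row 2): sun 13/16 + (-13/16) = 0, ring 13/16 + 3/16 = 1, arm 13/16 + 0 = 13/16
asked cell (row1, ring) = 13/16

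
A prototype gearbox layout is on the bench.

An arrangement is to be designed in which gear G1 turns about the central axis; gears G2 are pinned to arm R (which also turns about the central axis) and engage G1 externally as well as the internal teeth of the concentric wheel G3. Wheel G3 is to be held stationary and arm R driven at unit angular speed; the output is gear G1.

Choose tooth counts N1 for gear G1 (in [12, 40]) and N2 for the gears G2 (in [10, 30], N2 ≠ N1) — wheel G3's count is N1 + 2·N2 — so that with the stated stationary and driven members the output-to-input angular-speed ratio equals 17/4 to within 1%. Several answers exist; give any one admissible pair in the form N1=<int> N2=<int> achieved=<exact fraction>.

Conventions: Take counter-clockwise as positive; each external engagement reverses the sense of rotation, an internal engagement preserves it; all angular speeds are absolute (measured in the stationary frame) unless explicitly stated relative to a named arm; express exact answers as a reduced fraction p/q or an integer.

class = planetary set [ratio 17/4 wanted; Willis about the carrier]
Willis with ω_ring = 0: ω_sun/ω_arm = (N1+N3)/N1; set equal to 17/4  ⇒  N3/N1 = 17/4 − 1 = 13/4
N3 = N1 + 2·N2  ⇒  N2/N1 = (N3/N1 − 1)/2 = (13/4 − 1)/2 = 9/8
smallest multiple with N1 ≥ 12 and N2 ≥ 10: k = 2  ⇒  N1 = 2·8 = 16, N2 = 2·9 = 18 (N1 ≤ 40, N2 ≤ 30, N2 ≠ N1 ✓), N3 = 16 + 2·18 = 52
check: (N1+N3)/N1 with N1 = 16, N3 = 52 gives 17/4; |achieved − target| = 0 ≤ 17/400 ✓

N1=16 N2=18 achieved=17/4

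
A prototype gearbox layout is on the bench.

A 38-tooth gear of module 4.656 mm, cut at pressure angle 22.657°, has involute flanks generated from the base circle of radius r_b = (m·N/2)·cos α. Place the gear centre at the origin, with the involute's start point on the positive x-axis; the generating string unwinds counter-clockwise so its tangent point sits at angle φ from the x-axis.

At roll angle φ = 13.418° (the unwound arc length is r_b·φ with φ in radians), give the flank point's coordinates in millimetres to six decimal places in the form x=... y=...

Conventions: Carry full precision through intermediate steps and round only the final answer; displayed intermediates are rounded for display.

class = single-mesh tooth geometry [base-circle involute, m = 4.656, 38T]
pitch radius r_p = m·N/2 = 4.656·38/2 = 88.464000
base radius r_b = r_p·cos α = 88.464000·cos 22.657° = 81.637007
roll angle φ = 13.418° = 0.23418828 rad
x = r_b·(cos φ + φ·sin φ) = 83.845063
y = r_b·(sin φ − φ·cos φ) = 0.347598

x=83.845063 y=0.347598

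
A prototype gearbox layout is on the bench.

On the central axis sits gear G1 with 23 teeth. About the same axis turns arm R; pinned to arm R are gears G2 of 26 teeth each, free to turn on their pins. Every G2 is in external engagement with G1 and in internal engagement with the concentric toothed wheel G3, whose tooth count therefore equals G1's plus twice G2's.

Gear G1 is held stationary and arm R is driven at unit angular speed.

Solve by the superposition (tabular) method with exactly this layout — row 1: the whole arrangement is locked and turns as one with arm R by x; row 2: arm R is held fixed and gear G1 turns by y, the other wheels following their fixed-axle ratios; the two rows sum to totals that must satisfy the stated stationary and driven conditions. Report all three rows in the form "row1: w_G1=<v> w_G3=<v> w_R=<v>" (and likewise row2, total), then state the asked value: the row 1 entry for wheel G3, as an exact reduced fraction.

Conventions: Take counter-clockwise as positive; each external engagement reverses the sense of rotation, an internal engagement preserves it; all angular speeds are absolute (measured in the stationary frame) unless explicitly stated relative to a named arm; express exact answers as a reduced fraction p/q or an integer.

planetary set (23T centre, 26T on arm, 75T internal) — Willis relation
superposition row 1 [locked train]: every member turns x
row 2 (arm held, sun turns y): ω_ring = −(23/75)·y, ω_arm = 0
boundary: total ω_sun = x + y = 0 and total ω_arm = x = 1  ⇒  y = -1, x = 1
row 2 ring = −(23/75)·(-1) = 23/75
totals (row 1 + row 2): sun 1 + (-1) = 0, ring 1 + 23/75 = 98/75, arm 1 + 0 = 1
asked cell (row1, ring) = 1

row1: w_G1=1 w_G3=1 w_R=1
row2: w_G1=-1 w_G3=23/75 w_R=0
total: w_G1=0 w_G3=98/75 w_R=1
asked value: 1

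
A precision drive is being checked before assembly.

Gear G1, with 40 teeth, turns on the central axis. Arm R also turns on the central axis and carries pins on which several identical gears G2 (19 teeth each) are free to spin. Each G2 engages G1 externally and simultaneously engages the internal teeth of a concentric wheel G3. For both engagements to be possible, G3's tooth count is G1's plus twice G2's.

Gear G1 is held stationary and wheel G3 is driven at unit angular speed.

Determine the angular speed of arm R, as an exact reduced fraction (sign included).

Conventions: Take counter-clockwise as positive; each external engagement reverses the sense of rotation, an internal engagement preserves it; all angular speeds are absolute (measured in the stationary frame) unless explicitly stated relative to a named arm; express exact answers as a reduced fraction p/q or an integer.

39/59

recognized (axles ride arm R): planetary set, 40/19/78 teeth
ring teeth: 40 + 2·19 = 78
40(ω_sun−ω_arm) = −78(ω_ring−ω_arm),  ω_sun = 0, ω_ring = 1
40(0−ω_arm) = −78(1−ω_arm)  ⇒  118·ω_arm = 78  ⇒  ω_arm = 39/59
exact speed ratio = 39/59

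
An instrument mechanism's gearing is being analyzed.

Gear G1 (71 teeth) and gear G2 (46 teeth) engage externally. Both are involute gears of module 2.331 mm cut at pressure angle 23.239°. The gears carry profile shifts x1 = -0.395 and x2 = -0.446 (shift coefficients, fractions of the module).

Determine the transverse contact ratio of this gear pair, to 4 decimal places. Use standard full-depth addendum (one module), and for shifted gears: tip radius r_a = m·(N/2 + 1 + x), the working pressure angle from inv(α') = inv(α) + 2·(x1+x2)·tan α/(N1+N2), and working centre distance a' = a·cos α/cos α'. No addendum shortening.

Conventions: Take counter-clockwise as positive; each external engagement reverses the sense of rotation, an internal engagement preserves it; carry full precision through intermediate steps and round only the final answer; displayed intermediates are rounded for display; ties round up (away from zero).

1.7738

class = single-mesh tooth geometry [involute pair 71T × 46T, m = 2.331]
base radii: r_b1 = 76.036702, r_b2 = 49.263215
tip radii: r_a1 = 84.160755, r_a2 = 54.904374
inv(α') = inv(23.239°) + 2·(-0.395-0.446)·tan α/(71+46) = 0.01763626  ⇒  α' = 21.11263°
a' = a·cos α / cos α' = 136.3635·cos 23.239°/cos 21.11263° = 134.315992
action lengths: √(r_a1²−r_b1²) = 36.075652, √(r_a2²−r_b2²) = 24.240996
base pitch p_b = π·m·cos α = 6.728911
CR = (36.075652 + 24.240996 − 134.315992·sin 21.11263°)/6.728911 = 1.773793
contact ratio ≈ 1.7738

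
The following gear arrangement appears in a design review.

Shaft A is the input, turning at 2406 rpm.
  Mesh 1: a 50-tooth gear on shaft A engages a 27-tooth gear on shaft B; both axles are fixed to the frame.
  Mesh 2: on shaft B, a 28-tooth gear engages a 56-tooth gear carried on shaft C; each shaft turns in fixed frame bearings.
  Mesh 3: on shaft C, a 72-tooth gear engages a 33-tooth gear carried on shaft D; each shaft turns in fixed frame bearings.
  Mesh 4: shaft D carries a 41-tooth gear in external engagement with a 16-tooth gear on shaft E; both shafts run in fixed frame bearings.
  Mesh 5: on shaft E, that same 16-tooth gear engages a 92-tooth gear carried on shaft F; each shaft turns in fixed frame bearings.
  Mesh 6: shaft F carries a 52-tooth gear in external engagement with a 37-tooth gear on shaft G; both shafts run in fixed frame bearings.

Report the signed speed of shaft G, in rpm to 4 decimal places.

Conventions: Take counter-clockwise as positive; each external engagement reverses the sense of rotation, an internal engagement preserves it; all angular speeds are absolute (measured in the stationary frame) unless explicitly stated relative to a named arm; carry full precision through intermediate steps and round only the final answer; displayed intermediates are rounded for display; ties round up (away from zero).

+3044.3044 rpm

6-mesh fixed-axis compound train (all bearings frame-fixed)
mesh 1 [50T→27T]: ω = 2406.0000×50/27 = 4455.5556 rpm, sense flips to −
mesh 2 [28T→56T]: ω = 4455.5556×28/56 = 2227.7778 rpm, sense flips to +
mesh 3 [72T→33T]: ω = 2227.7778×72/33 = 4860.6061 rpm, sense flips to −
mesh 4 [41T→16T]: ω = 4860.6061×41/16 = 12455.3030 rpm, sense flips to +
mesh 5 [16T→92T]: ω = 12455.3030×16/92 = 2166.1397 rpm, sense flips to −
mesh 6 [52T→37T]: ω = 2166.1397×52/37 = 3044.3044 rpm, sense flips to +
signed output speed = +3044.3044 rpm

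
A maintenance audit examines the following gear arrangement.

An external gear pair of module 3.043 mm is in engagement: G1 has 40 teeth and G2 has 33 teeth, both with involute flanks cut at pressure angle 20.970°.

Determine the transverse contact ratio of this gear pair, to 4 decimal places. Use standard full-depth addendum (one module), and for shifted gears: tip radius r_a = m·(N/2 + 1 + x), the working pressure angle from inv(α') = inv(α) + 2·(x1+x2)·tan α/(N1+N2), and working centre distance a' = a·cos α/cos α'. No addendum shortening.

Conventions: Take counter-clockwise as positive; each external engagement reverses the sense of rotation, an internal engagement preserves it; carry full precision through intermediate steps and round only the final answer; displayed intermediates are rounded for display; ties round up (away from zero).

1.6498

single-mesh involute tooth geometry (40T engaging 33T at module 3.043)
base radii: r_b1 = 56.829117, r_b2 = 46.884021
tip radii: r_a1 = 63.903000, r_a2 = 53.252500
no profile shift: α' = α, a' = a
action lengths: √(r_a1²−r_b1²) = 29.224046, √(r_a2²−r_b2²) = 25.253065
base pitch p_b = π·m·cos α = 8.926697
CR = (29.224046 + 25.253065 − 111.069500·sin 20.97000°)/8.926697 = 1.649844
contact ratio ≈ 1.6498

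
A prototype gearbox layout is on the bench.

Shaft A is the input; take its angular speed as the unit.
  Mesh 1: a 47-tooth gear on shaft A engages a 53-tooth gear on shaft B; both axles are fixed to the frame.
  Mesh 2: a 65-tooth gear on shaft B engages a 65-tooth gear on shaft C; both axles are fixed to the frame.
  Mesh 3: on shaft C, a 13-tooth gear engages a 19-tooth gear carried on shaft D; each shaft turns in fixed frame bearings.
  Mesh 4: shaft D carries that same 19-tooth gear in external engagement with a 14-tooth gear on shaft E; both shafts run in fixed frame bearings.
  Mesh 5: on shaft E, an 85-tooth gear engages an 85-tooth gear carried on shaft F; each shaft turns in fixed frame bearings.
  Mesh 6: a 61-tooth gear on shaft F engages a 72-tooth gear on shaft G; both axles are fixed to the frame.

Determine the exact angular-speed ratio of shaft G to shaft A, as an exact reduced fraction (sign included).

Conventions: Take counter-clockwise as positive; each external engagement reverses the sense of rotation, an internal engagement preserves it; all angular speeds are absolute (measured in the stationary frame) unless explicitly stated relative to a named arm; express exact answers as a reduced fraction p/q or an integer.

37271/53424

class = fixed-axis compound train [6 meshes; 6 ratios multiply, 6 sense flips]
mesh 1 [47T→53T]: running ratio 47/53, sense −
mesh 2 [65T→65T]: running ratio 47/53, sense +
mesh 3 [13T→19T]: running ratio 611/1007, sense −
mesh 4 [19T→14T]: running ratio 611/742, sense +
mesh 5 [85T→85T]: running ratio 611/742, sense −
mesh 6 [61T→72T]: running ratio 37271/53424, sense +
ω_out/ω_in = 37271/53424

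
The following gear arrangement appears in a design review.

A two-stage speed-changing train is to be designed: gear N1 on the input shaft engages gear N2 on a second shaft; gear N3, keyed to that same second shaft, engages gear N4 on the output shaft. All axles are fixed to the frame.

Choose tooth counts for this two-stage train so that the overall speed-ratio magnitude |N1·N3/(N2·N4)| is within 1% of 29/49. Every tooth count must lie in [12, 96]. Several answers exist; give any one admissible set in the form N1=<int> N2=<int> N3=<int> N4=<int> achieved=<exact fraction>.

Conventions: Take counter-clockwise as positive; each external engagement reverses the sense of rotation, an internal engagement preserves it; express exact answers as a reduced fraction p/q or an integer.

topology: fixed-axis compound train — 2 stages, target 29/49
target = 29/49 in lowest terms: an exact hit needs N1·N3 = k·29 and N2·N4 = k·49 for one integer k, every count in [12, 96]; additionally prefer no 1:1 stage (N1 ≠ N2, N3 ≠ N4)
k = 1…11: no 1:1-free in-range split of k·29 and k·49 into factor pairs; take k = 12
k = 12: N1·N3 = 348 = 12·29, N2·N4 = 588 = 49·12
achieved = 12·29/(49·12) = 29/49; |achieved − target| = 0 ≤ 29/4900 ✓

N1=12 N2=49 N3=29 N4=12 achieved=29/49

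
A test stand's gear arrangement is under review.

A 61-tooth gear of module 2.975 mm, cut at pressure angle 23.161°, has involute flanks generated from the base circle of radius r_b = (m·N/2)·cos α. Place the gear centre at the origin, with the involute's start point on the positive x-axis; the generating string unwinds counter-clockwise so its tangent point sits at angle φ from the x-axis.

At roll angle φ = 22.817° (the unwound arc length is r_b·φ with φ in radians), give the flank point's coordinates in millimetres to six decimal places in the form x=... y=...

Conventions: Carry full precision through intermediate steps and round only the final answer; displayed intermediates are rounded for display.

recognized (one wheel, involute flank): single-mesh tooth geometry, m = 2.975, N = 61
pitch radius r_p = m·N/2 = 2.975·61/2 = 90.737500
base radius r_b = r_p·cos α = 90.737500·cos 23.161° = 83.424355
roll angle φ = 22.817° = 0.39823178 rad
x = r_b·(cos φ + φ·sin φ) = 89.779461
y = r_b·(sin φ − φ·cos φ) = 1.728527

x=89.779461 y=1.728527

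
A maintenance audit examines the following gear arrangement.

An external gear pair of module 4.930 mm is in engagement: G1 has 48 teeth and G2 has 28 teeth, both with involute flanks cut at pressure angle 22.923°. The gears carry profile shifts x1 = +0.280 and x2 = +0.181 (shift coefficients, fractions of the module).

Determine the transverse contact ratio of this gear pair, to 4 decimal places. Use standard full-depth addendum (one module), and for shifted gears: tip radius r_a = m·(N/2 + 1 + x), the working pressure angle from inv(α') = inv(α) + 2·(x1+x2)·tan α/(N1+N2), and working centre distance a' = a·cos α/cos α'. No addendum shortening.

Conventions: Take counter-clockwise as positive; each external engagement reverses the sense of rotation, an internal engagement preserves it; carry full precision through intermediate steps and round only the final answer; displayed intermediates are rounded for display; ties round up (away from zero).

recognized (one external pair, fixed centres): single-mesh tooth geometry, m = 4.930, N1 = 48, N2 = 28
base radii: r_b1 = 108.976166, r_b2 = 63.569430
tip radii: r_a1 = 124.630400, r_a2 = 74.842330
inv(α') = inv(22.923°) + 2·(+0.280+0.181)·tan α/(48+28) = 0.02793817  ⇒  α' = 24.44956°
a' = a·cos α / cos α' = 187.3400·cos 22.923°/cos 24.44956° = 189.542641
action lengths: √(r_a1²−r_b1²) = 60.472570, √(r_a2²−r_b2²) = 39.500657
base pitch p_b = π·m·cos α = 14.264947
CR = (60.472570 + 39.500657 − 189.542641·sin 24.44956°)/14.264947 = 1.508807
contact ratio ≈ 1.5088

1.5088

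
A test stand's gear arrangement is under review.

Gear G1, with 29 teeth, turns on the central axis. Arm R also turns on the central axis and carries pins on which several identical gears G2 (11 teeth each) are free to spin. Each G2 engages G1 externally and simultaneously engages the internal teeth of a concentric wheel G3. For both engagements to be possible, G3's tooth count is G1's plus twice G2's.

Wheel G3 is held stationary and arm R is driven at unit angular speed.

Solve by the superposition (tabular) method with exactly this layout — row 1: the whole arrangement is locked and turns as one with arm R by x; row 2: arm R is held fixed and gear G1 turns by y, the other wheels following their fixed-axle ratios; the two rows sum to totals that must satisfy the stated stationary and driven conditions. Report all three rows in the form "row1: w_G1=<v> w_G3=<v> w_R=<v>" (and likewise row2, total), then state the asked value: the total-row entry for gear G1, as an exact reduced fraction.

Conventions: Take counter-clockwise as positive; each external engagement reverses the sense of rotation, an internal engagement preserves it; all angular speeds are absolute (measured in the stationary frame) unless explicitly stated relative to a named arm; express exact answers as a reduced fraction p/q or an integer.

row1: w_G1=1 w_G3=1 w_R=1
row2: w_G1=51/29 w_G3=-1 w_R=0
total: w_G1=80/29 w_G3=0 w_R=1
asked value: 80/29

topology: planetary set — G1 29T / G2 11T / G3 51T, arm = carrier (Willis)
superposition row 1 [locked train]: every member turns x
superposition row 2 [arm held]: sun y, ring −(29/51)·y, arm 0
boundary: total ω_ring = x − (29/51)·y = 0 and total ω_arm = x = 1  ⇒  y = 51/29, x = 1
row 2 ring = −(29/51)·51/29 = -1
totals (row 1 + row 2): sun 1 + 51/29 = 80/29, ring 1 + (-1) = 0, arm 1 + 0 = 1
asked cell (total, sun) = 80/29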